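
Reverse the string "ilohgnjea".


Input: ilohgnjea
Reading characters right to left:
  Position 8: 'a'
  Position 7: 'e'
  Position 6: 'j'
  Position 5: 'n'
  Position 4: 'g'
  Position 3: 'h'
  Position 2: 'o'
  Position 1: 'l'
  Position 0: 'i'
Reversed: aejngholi

aejngholi


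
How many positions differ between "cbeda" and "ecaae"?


Comparing "cbeda" and "ecaae" position by position:
  Position 0: 'c' vs 'e' => DIFFER
  Position 1: 'b' vs 'c' => DIFFER
  Position 2: 'e' vs 'a' => DIFFER
  Position 3: 'd' vs 'a' => DIFFER
  Position 4: 'a' vs 'e' => DIFFER
Positions that differ: 5

5


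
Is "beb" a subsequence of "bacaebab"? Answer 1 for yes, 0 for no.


Check if "beb" is a subsequence of "bacaebab"
Greedy scan:
  Position 0 ('b'): matches sub[0] = 'b'
  Position 1 ('a'): no match needed
  Position 2 ('c'): no match needed
  Position 3 ('a'): no match needed
  Position 4 ('e'): matches sub[1] = 'e'
  Position 5 ('b'): matches sub[2] = 'b'
  Position 6 ('a'): no match needed
  Position 7 ('b'): no match needed
All 3 characters matched => is a subsequence

1


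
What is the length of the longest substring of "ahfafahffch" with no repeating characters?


Input: "ahfafahffch"
Sliding window (track last position of each char):
  Position 0 ('a'): window [0,0] length 1 -- new best
  Position 1 ('h'): window [0,1] length 2 -- new best
  Position 2 ('f'): window [0,2] length 3 -- new best
  Position 3 ('a'): repeat (last at 0), move window start to 1
  Position 3 ('a'): window [1,3] length 3
  Position 4 ('f'): repeat (last at 2), move window start to 3
  Position 4 ('f'): window [3,4] length 2
  Position 5 ('a'): repeat (last at 3), move window start to 4
  Position 5 ('a'): window [4,5] length 2
  Position 6 ('h'): window [4,6] length 3
  Position 7 ('f'): repeat (last at 4), move window start to 5
  Position 7 ('f'): window [5,7] length 3
  Position 8 ('f'): repeat (last at 7), move window start to 8
  Position 8 ('f'): window [8,8] length 1
  Position 9 ('c'): window [8,9] length 2
  Position 10 ('h'): window [8,10] length 3
Longest substring with no repeats: "ahf" with length 3

3


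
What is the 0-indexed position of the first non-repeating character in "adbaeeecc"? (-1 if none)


Input: adbaeeecc
Character frequencies:
  'a': 2
  'b': 1
  'c': 2
  'd': 1
  'e': 3
Scanning left to right for freq == 1:
  Position 0 ('a'): freq=2, skip
  Position 1 ('d'): unique! => answer = 1

1


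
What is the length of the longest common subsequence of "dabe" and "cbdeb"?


LCS of "dabe" and "cbdeb"
DP table:
           c    b    d    e    b
      0    0    0    0    0    0
  d   0    0    0    1    1    1
  a   0    0    0    1    1    1
  b   0    0    1    1    1    2
  e   0    0    1    1    2    2
LCS length = dp[4][5] = 2

2


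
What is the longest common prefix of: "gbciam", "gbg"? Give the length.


Words: gbciam, gbg
  Position 0: all 'g' => match
  Position 1: all 'b' => match
  Position 2: ('c', 'g') => mismatch, stop
LCP = "gb" (length 2)

2


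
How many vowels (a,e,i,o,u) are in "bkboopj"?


Input: bkboopj
Checking each character:
  'b' at position 0: consonant
  'k' at position 1: consonant
  'b' at position 2: consonant
  'o' at position 3: vowel (running total: 1)
  'o' at position 4: vowel (running total: 2)
  'p' at position 5: consonant
  'j' at position 6: consonant
Total vowels: 2

2


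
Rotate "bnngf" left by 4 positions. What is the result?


Input: "bnngf", rotate left by 4
First 4 characters: "bnng"
Remaining characters: "f"
Concatenate remaining + first: "f" + "bnng" = "fbnng"

fbnng


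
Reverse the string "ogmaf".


Input: ogmaf
Reading characters right to left:
  Position 4: 'f'
  Position 3: 'a'
  Position 2: 'm'
  Position 1: 'g'
  Position 0: 'o'
Reversed: famgo

famgo


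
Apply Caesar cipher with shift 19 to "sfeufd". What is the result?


Caesar cipher: shift "sfeufd" by 19
  's' (pos 18) + 19 = pos 11 = 'l'
  'f' (pos 5) + 19 = pos 24 = 'y'
  'e' (pos 4) + 19 = pos 23 = 'x'
  'u' (pos 20) + 19 = pos 13 = 'n'
  'f' (pos 5) + 19 = pos 24 = 'y'
  'd' (pos 3) + 19 = pos 22 = 'w'
Result: lyxnyw

lyxnyw


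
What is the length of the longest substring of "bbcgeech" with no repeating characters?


Input: "bbcgeech"
Sliding window (track last position of each char):
  Position 0 ('b'): window [0,0] length 1 -- new best
  Position 1 ('b'): repeat (last at 0), move window start to 1
  Position 1 ('b'): window [1,1] length 1
  Position 2 ('c'): window [1,2] length 2 -- new best
  Position 3 ('g'): window [1,3] length 3 -- new best
  Position 4 ('e'): window [1,4] length 4 -- new best
  Position 5 ('e'): repeat (last at 4), move window start to 5
  Position 5 ('e'): window [5,5] length 1
  Position 6 ('c'): window [5,6] length 2
  Position 7 ('h'): window [5,7] length 3
Longest substring with no repeats: "bcge" with length 4

4


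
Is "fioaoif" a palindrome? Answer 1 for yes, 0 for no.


Input: fioaoif
Reversed: fioaoif
  Compare pos 0 ('f') with pos 6 ('f'): match
  Compare pos 1 ('i') with pos 5 ('i'): match
  Compare pos 2 ('o') with pos 4 ('o'): match
Result: palindrome

1


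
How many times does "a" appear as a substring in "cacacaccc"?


Searching for "a" in "cacacaccc"
Scanning each position:
  Position 0: "c" => no
  Position 1: "a" => MATCH
  Position 2: "c" => no
  Position 3: "a" => MATCH
  Position 4: "c" => no
  Position 5: "a" => MATCH
  Position 6: "c" => no
  Position 7: "c" => no
  Position 8: "c" => no
Total occurrences: 3

3


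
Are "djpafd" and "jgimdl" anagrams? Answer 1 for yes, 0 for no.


Strings: "djpafd", "jgimdl"
Sorted first:  addfjp
Sorted second: dgijlm
Differ at position 0: 'a' vs 'd' => not anagrams

0


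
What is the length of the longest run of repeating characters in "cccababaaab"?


Input: "cccababaaab"
Scanning for longest run:
  Position 1 ('c'): continues run of 'c', length=2
  Position 2 ('c'): continues run of 'c', length=3
  Position 3 ('a'): new char, reset run to 1
  Position 4 ('b'): new char, reset run to 1
  Position 5 ('a'): new char, reset run to 1
  Position 6 ('b'): new char, reset run to 1
  Position 7 ('a'): new char, reset run to 1
  Position 8 ('a'): continues run of 'a', length=2
  Position 9 ('a'): continues run of 'a', length=3
  Position 10 ('b'): new char, reset run to 1
Longest run: 'c' with length 3

3


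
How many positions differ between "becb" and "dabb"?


Comparing "becb" and "dabb" position by position:
  Position 0: 'b' vs 'd' => DIFFER
  Position 1: 'e' vs 'a' => DIFFER
  Position 2: 'c' vs 'b' => DIFFER
  Position 3: 'b' vs 'b' => same
Positions that differ: 3

3


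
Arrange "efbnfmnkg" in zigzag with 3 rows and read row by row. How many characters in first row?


Zigzag "efbnfmnkg" into 3 rows:
Placing characters:
  'e' => row 0
  'f' => row 1
  'b' => row 2
  'n' => row 1
  'f' => row 0
  'm' => row 1
  'n' => row 2
  'k' => row 1
  'g' => row 0
Rows:
  Row 0: "efg"
  Row 1: "fnmk"
  Row 2: "bn"
First row length: 3

3


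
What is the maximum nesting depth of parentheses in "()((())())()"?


Input: "()((())())()"
Tracking depth:
  Position 0 '(': depth becomes 1
  Position 1 ')': depth becomes 0
  Position 2 '(': depth becomes 1
  Position 3 '(': depth becomes 2
  Position 4 '(': depth becomes 3
  Position 5 ')': depth becomes 2
  Position 6 ')': depth becomes 1
  Position 7 '(': depth becomes 2
  Position 8 ')': depth becomes 1
  Position 9 ')': depth becomes 0
  Position 10 '(': depth becomes 1
  Position 11 ')': depth becomes 0
Maximum depth reached: 3

3


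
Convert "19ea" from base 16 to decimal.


Input: "19ea" in base 16
Positional expansion:
  Digit '1' (value 1) x 16^3 = 4096
  Digit '9' (value 9) x 16^2 = 2304
  Digit 'e' (value 14) x 16^1 = 224
  Digit 'a' (value 10) x 16^0 = 10
Sum = 6634

6634


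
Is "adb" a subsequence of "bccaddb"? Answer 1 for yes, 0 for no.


Check if "adb" is a subsequence of "bccaddb"
Greedy scan:
  Position 0 ('b'): no match needed
  Position 1 ('c'): no match needed
  Position 2 ('c'): no match needed
  Position 3 ('a'): matches sub[0] = 'a'
  Position 4 ('d'): matches sub[1] = 'd'
  Position 5 ('d'): no match needed
  Position 6 ('b'): matches sub[2] = 'b'
All 3 characters matched => is a subsequence

1


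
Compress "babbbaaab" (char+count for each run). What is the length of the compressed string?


Input: babbbaaab
Runs:
  'b' x 1 => "b1"
  'a' x 1 => "a1"
  'b' x 3 => "b3"
  'a' x 3 => "a3"
  'b' x 1 => "b1"
Compressed: "b1a1b3a3b1"
Compressed length: 10

10


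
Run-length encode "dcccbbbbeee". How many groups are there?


Input: dcccbbbbeee
Scanning for consecutive runs:
  Group 1: 'd' x 1 (positions 0-0)
  Group 2: 'c' x 3 (positions 1-3)
  Group 3: 'b' x 4 (positions 4-7)
  Group 4: 'e' x 3 (positions 8-10)
Total groups: 4

4


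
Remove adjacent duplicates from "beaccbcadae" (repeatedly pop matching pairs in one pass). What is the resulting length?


Input: beaccbcadae
Stack-based adjacent duplicate removal:
  Read 'b': push. Stack: b
  Read 'e': push. Stack: be
  Read 'a': push. Stack: bea
  Read 'c': push. Stack: beac
  Read 'c': matches stack top 'c' => pop. Stack: bea
  Read 'b': push. Stack: beab
  Read 'c': push. Stack: beabc
  Read 'a': push. Stack: beabca
  Read 'd': push. Stack: beabcad
  Read 'a': push. Stack: beabcada
  Read 'e': push. Stack: beabcadae
Final stack: "beabcadae" (length 9)

9


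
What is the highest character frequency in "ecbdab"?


Input: ecbdab
Character counts:
  'a': 1
  'b': 2
  'c': 1
  'd': 1
  'e': 1
Maximum frequency: 2

2


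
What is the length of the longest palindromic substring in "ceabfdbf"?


Input: "ceabfdbf"
Checking substrings for palindromes:
  No multi-char palindromic substrings found
Longest palindromic substring: "c" with length 1

1


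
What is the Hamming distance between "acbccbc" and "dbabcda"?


Comparing "acbccbc" and "dbabcda" position by position:
  Position 0: 'a' vs 'd' => differ
  Position 1: 'c' vs 'b' => differ
  Position 2: 'b' vs 'a' => differ
  Position 3: 'c' vs 'b' => differ
  Position 4: 'c' vs 'c' => same
  Position 5: 'b' vs 'd' => differ
  Position 6: 'c' vs 'a' => differ
Total differences (Hamming distance): 6

6


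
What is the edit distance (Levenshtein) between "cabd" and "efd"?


Computing edit distance: "cabd" -> "efd"
DP table:
           e    f    d
      0    1    2    3
  c   1    1    2    3
  a   2    2    2    3
  b   3    3    3    3
  d   4    4    4    3
Edit distance = dp[4][3] = 3

3


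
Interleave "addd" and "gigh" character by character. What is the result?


Interleaving "addd" and "gigh":
  Position 0: 'a' from first, 'g' from second => "ag"
  Position 1: 'd' from first, 'i' from second => "di"
  Position 2: 'd' from first, 'g' from second => "dg"
  Position 3: 'd' from first, 'h' from second => "dh"
Result: agdidgdh

agdidgdh


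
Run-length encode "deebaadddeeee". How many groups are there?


Input: deebaadddeeee
Scanning for consecutive runs:
  Group 1: 'd' x 1 (positions 0-0)
  Group 2: 'e' x 2 (positions 1-2)
  Group 3: 'b' x 1 (positions 3-3)
  Group 4: 'a' x 2 (positions 4-5)
  Group 5: 'd' x 3 (positions 6-8)
  Group 6: 'e' x 4 (positions 9-12)
Total groups: 6

6


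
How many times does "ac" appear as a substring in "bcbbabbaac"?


Searching for "ac" in "bcbbabbaac"
Scanning each position:
  Position 0: "bc" => no
  Position 1: "cb" => no
  Position 2: "bb" => no
  Position 3: "ba" => no
  Position 4: "ab" => no
  Position 5: "bb" => no
  Position 6: "ba" => no
  Position 7: "aa" => no
  Position 8: "ac" => MATCH
Total occurrences: 1

1


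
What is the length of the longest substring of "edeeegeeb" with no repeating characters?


Input: "edeeegeeb"
Sliding window (track last position of each char):
  Position 0 ('e'): window [0,0] length 1 -- new best
  Position 1 ('d'): window [0,1] length 2 -- new best
  Position 2 ('e'): repeat (last at 0), move window start to 1
  Position 2 ('e'): window [1,2] length 2
  Position 3 ('e'): repeat (last at 2), move window start to 3
  Position 3 ('e'): window [3,3] length 1
  Position 4 ('e'): repeat (last at 3), move window start to 4
  Position 4 ('e'): window [4,4] length 1
  Position 5 ('g'): window [4,5] length 2
  Position 6 ('e'): repeat (last at 4), move window start to 5
  Position 6 ('e'): window [5,6] length 2
  Position 7 ('e'): repeat (last at 6), move window start to 7
  Position 7 ('e'): window [7,7] length 1
  Position 8 ('b'): window [7,8] length 2
Longest substring with no repeats: "ed" with length 2

2


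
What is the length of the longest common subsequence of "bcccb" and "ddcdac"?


LCS of "bcccb" and "ddcdac"
DP table:
           d    d    c    d    a    c
      0    0    0    0    0    0    0
  b   0    0    0    0    0    0    0
  c   0    0    0    1    1    1    1
  c   0    0    0    1    1    1    2
  c   0    0    0    1    1    1    2
  b   0    0    0    1    1    1    2
LCS length = dp[5][6] = 2

2


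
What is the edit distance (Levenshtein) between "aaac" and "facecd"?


Computing edit distance: "aaac" -> "facecd"
DP table:
           f    a    c    e    c    d
      0    1    2    3    4    5    6
  a   1    1    1    2    3    4    5
  a   2    2    1    2    3    4    5
  a   3    3    2    2    3    4    5
  c   4    4    3    2    3    3    4
Edit distance = dp[4][6] = 4

4


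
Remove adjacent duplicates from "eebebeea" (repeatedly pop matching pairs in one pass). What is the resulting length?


Input: eebebeea
Stack-based adjacent duplicate removal:
  Read 'e': push. Stack: e
  Read 'e': matches stack top 'e' => pop. Stack: (empty)
  Read 'b': push. Stack: b
  Read 'e': push. Stack: be
  Read 'b': push. Stack: beb
  Read 'e': push. Stack: bebe
  Read 'e': matches stack top 'e' => pop. Stack: beb
  Read 'a': push. Stack: beba
Final stack: "beba" (length 4)

4


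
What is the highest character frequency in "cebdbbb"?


Input: cebdbbb
Character counts:
  'b': 4
  'c': 1
  'd': 1
  'e': 1
Maximum frequency: 4

4


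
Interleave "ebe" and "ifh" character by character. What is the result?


Interleaving "ebe" and "ifh":
  Position 0: 'e' from first, 'i' from second => "ei"
  Position 1: 'b' from first, 'f' from second => "bf"
  Position 2: 'e' from first, 'h' from second => "eh"
Result: eibfeh

eibfeh


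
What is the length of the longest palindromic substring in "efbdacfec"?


Input: "efbdacfec"
Checking substrings for palindromes:
  No multi-char palindromic substrings found
Longest palindromic substring: "e" with length 1

1


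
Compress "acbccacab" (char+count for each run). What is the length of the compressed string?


Input: acbccacab
Runs:
  'a' x 1 => "a1"
  'c' x 1 => "c1"
  'b' x 1 => "b1"
  'c' x 2 => "c2"
  'a' x 1 => "a1"
  'c' x 1 => "c1"
  'a' x 1 => "a1"
  'b' x 1 => "b1"
Compressed: "a1c1b1c2a1c1a1b1"
Compressed length: 16

16


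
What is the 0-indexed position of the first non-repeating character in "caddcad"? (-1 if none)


Input: caddcad
Character frequencies:
  'a': 2
  'c': 2
  'd': 3
Scanning left to right for freq == 1:
  Position 0 ('c'): freq=2, skip
  Position 1 ('a'): freq=2, skip
  Position 2 ('d'): freq=3, skip
  Position 3 ('d'): freq=3, skip
  Position 4 ('c'): freq=2, skip
  Position 5 ('a'): freq=2, skip
  Position 6 ('d'): freq=3, skip
  No unique character found => answer = -1

-1


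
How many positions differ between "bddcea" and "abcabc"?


Comparing "bddcea" and "abcabc" position by position:
  Position 0: 'b' vs 'a' => DIFFER
  Position 1: 'd' vs 'b' => DIFFER
  Position 2: 'd' vs 'c' => DIFFER
  Position 3: 'c' vs 'a' => DIFFER
  Position 4: 'e' vs 'b' => DIFFER
  Position 5: 'a' vs 'c' => DIFFER
Positions that differ: 6

6


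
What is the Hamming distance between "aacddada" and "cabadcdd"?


Comparing "aacddada" and "cabadcdd" position by position:
  Position 0: 'a' vs 'c' => differ
  Position 1: 'a' vs 'a' => same
  Position 2: 'c' vs 'b' => differ
  Position 3: 'd' vs 'a' => differ
  Position 4: 'd' vs 'd' => same
  Position 5: 'a' vs 'c' => differ
  Position 6: 'd' vs 'd' => same
  Position 7: 'a' vs 'd' => differ
Total differences (Hamming distance): 5

5


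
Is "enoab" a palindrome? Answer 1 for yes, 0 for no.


Input: enoab
Reversed: baone
  Compare pos 0 ('e') with pos 4 ('b'): MISMATCH
  Compare pos 1 ('n') with pos 3 ('a'): MISMATCH
Result: not a palindrome

0


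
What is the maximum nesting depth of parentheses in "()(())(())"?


Input: "()(())(())"
Tracking depth:
  Position 0 '(': depth becomes 1
  Position 1 ')': depth becomes 0
  Position 2 '(': depth becomes 1
  Position 3 '(': depth becomes 2
  Position 4 ')': depth becomes 1
  Position 5 ')': depth becomes 0
  Position 6 '(': depth becomes 1
  Position 7 '(': depth becomes 2
  Position 8 ')': depth becomes 1
  Position 9 ')': depth becomes 0
Maximum depth reached: 2

2


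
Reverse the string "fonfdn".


Input: fonfdn
Reading characters right to left:
  Position 5: 'n'
  Position 4: 'd'
  Position 3: 'f'
  Position 2: 'n'
  Position 1: 'o'
  Position 0: 'f'
Reversed: ndfnof

ndfnof


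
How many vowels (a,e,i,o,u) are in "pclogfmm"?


Input: pclogfmm
Checking each character:
  'p' at position 0: consonant
  'c' at position 1: consonant
  'l' at position 2: consonant
  'o' at position 3: vowel (running total: 1)
  'g' at position 4: consonant
  'f' at position 5: consonant
  'm' at position 6: consonant
  'm' at position 7: consonant
Total vowels: 1

1


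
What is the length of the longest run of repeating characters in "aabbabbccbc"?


Input: "aabbabbccbc"
Scanning for longest run:
  Position 1 ('a'): continues run of 'a', length=2
  Position 2 ('b'): new char, reset run to 1
  Position 3 ('b'): continues run of 'b', length=2
  Position 4 ('a'): new char, reset run to 1
  Position 5 ('b'): new char, reset run to 1
  Position 6 ('b'): continues run of 'b', length=2
  Position 7 ('c'): new char, reset run to 1
  Position 8 ('c'): continues run of 'c', length=2
  Position 9 ('b'): new char, reset run to 1
  Position 10 ('c'): new char, reset run to 1
Longest run: 'a' with length 2

2


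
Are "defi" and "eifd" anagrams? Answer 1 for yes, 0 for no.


Strings: "defi", "eifd"
Sorted first:  defi
Sorted second: defi
Sorted forms match => anagrams

1


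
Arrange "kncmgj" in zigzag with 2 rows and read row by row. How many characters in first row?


Zigzag "kncmgj" into 2 rows:
Placing characters:
  'k' => row 0
  'n' => row 1
  'c' => row 0
  'm' => row 1
  'g' => row 0
  'j' => row 1
Rows:
  Row 0: "kcg"
  Row 1: "nmj"
First row length: 3

3


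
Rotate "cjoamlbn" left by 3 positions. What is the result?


Input: "cjoamlbn", rotate left by 3
First 3 characters: "cjo"
Remaining characters: "amlbn"
Concatenate remaining + first: "amlbn" + "cjo" = "amlbncjo"

amlbncjo


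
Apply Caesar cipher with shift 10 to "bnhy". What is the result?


Caesar cipher: shift "bnhy" by 10
  'b' (pos 1) + 10 = pos 11 = 'l'
  'n' (pos 13) + 10 = pos 23 = 'x'
  'h' (pos 7) + 10 = pos 17 = 'r'
  'y' (pos 24) + 10 = pos 8 = 'i'
Result: lxri

lxri


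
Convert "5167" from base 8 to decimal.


Input: "5167" in base 8
Positional expansion:
  Digit '5' (value 5) x 8^3 = 2560
  Digit '1' (value 1) x 8^2 = 64
  Digit '6' (value 6) x 8^1 = 48
  Digit '7' (value 7) x 8^0 = 7
Sum = 2679

2679


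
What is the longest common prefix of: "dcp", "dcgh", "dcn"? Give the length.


Words: dcp, dcgh, dcn
  Position 0: all 'd' => match
  Position 1: all 'c' => match
  Position 2: ('p', 'g', 'n') => mismatch, stop
LCP = "dc" (length 2)

2


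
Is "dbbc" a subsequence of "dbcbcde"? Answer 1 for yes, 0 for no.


Check if "dbbc" is a subsequence of "dbcbcde"
Greedy scan:
  Position 0 ('d'): matches sub[0] = 'd'
  Position 1 ('b'): matches sub[1] = 'b'
  Position 2 ('c'): no match needed
  Position 3 ('b'): matches sub[2] = 'b'
  Position 4 ('c'): matches sub[3] = 'c'
  Position 5 ('d'): no match needed
  Position 6 ('e'): no match needed
All 4 characters matched => is a subsequence

1


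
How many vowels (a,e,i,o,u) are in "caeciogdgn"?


Input: caeciogdgn
Checking each character:
  'c' at position 0: consonant
  'a' at position 1: vowel (running total: 1)
  'e' at position 2: vowel (running total: 2)
  'c' at position 3: consonant
  'i' at position 4: vowel (running total: 3)
  'o' at position 5: vowel (running total: 4)
  'g' at position 6: consonant
  'd' at position 7: consonant
  'g' at position 8: consonant
  'n' at position 9: consonant
Total vowels: 4

4


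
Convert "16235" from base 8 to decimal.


Input: "16235" in base 8
Positional expansion:
  Digit '1' (value 1) x 8^4 = 4096
  Digit '6' (value 6) x 8^3 = 3072
  Digit '2' (value 2) x 8^2 = 128
  Digit '3' (value 3) x 8^1 = 24
  Digit '5' (value 5) x 8^0 = 5
Sum = 7325

7325


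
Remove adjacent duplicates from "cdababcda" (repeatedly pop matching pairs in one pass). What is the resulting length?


Input: cdababcda
Stack-based adjacent duplicate removal:
  Read 'c': push. Stack: c
  Read 'd': push. Stack: cd
  Read 'a': push. Stack: cda
  Read 'b': push. Stack: cdab
  Read 'a': push. Stack: cdaba
  Read 'b': push. Stack: cdabab
  Read 'c': push. Stack: cdababc
  Read 'd': push. Stack: cdababcd
  Read 'a': push. Stack: cdababcda
Final stack: "cdababcda" (length 9)

9


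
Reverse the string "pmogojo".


Input: pmogojo
Reading characters right to left:
  Position 6: 'o'
  Position 5: 'j'
  Position 4: 'o'
  Position 3: 'g'
  Position 2: 'o'
  Position 1: 'm'
  Position 0: 'p'
Reversed: ojogomp

ojogomp


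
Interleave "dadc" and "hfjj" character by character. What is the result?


Interleaving "dadc" and "hfjj":
  Position 0: 'd' from first, 'h' from second => "dh"
  Position 1: 'a' from first, 'f' from second => "af"
  Position 2: 'd' from first, 'j' from second => "dj"
  Position 3: 'c' from first, 'j' from second => "cj"
Result: dhafdjcj

dhafdjcj


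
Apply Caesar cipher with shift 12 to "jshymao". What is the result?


Caesar cipher: shift "jshymao" by 12
  'j' (pos 9) + 12 = pos 21 = 'v'
  's' (pos 18) + 12 = pos 4 = 'e'
  'h' (pos 7) + 12 = pos 19 = 't'
  'y' (pos 24) + 12 = pos 10 = 'k'
  'm' (pos 12) + 12 = pos 24 = 'y'
  'a' (pos 0) + 12 = pos 12 = 'm'
  'o' (pos 14) + 12 = pos 0 = 'a'
Result: vetkyma

vetkyma


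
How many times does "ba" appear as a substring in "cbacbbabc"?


Searching for "ba" in "cbacbbabc"
Scanning each position:
  Position 0: "cb" => no
  Position 1: "ba" => MATCH
  Position 2: "ac" => no
  Position 3: "cb" => no
  Position 4: "bb" => no
  Position 5: "ba" => MATCH
  Position 6: "ab" => no
  Position 7: "bc" => no
Total occurrences: 2

2


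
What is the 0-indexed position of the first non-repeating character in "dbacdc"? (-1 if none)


Input: dbacdc
Character frequencies:
  'a': 1
  'b': 1
  'c': 2
  'd': 2
Scanning left to right for freq == 1:
  Position 0 ('d'): freq=2, skip
  Position 1 ('b'): unique! => answer = 1

1


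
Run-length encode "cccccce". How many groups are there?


Input: cccccce
Scanning for consecutive runs:
  Group 1: 'c' x 6 (positions 0-5)
  Group 2: 'e' x 1 (positions 6-6)
Total groups: 2

2


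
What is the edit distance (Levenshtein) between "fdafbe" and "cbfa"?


Computing edit distance: "fdafbe" -> "cbfa"
DP table:
           c    b    f    a
      0    1    2    3    4
  f   1    1    2    2    3
  d   2    2    2    3    3
  a   3    3    3    3    3
  f   4    4    4    3    4
  b   5    5    4    4    4
  e   6    6    5    5    5
Edit distance = dp[6][4] = 5

5


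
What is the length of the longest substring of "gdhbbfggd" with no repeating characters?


Input: "gdhbbfggd"
Sliding window (track last position of each char):
  Position 0 ('g'): window [0,0] length 1 -- new best
  Position 1 ('d'): window [0,1] length 2 -- new best
  Position 2 ('h'): window [0,2] length 3 -- new best
  Position 3 ('b'): window [0,3] length 4 -- new best
  Position 4 ('b'): repeat (last at 3), move window start to 4
  Position 4 ('b'): window [4,4] length 1
  Position 5 ('f'): window [4,5] length 2
  Position 6 ('g'): window [4,6] length 3
  Position 7 ('g'): repeat (last at 6), move window start to 7
  Position 7 ('g'): window [7,7] length 1
  Position 8 ('d'): window [7,8] length 2
Longest substring with no repeats: "gdhb" with length 4

4


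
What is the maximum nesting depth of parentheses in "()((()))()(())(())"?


Input: "()((()))()(())(())"
Tracking depth:
  Position 0 '(': depth becomes 1
  Position 1 ')': depth becomes 0
  Position 2 '(': depth becomes 1
  Position 3 '(': depth becomes 2
  Position 4 '(': depth becomes 3
  Position 5 ')': depth becomes 2
  Position 6 ')': depth becomes 1
  Position 7 ')': depth becomes 0
  Position 8 '(': depth becomes 1
  Position 9 ')': depth becomes 0
  Position 10 '(': depth becomes 1
  Position 11 '(': depth becomes 2
  Position 12 ')': depth becomes 1
  Position 13 ')': depth becomes 0
  Position 14 '(': depth becomes 1
  Position 15 '(': depth becomes 2
  Position 16 ')': depth becomes 1
  Position 17 ')': depth becomes 0
Maximum depth reached: 3

3


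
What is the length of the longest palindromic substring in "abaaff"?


Input: "abaaff"
Checking substrings for palindromes:
  [0:3] "aba" (len 3) => palindrome
  [2:4] "aa" (len 2) => palindrome
  [4:6] "ff" (len 2) => palindrome
Longest palindromic substring: "aba" with length 3

3


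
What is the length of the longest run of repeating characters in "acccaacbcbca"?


Input: "acccaacbcbca"
Scanning for longest run:
  Position 1 ('c'): new char, reset run to 1
  Position 2 ('c'): continues run of 'c', length=2
  Position 3 ('c'): continues run of 'c', length=3
  Position 4 ('a'): new char, reset run to 1
  Position 5 ('a'): continues run of 'a', length=2
  Position 6 ('c'): new char, reset run to 1
  Position 7 ('b'): new char, reset run to 1
  Position 8 ('c'): new char, reset run to 1
  Position 9 ('b'): new char, reset run to 1
  Position 10 ('c'): new char, reset run to 1
  Position 11 ('a'): new char, reset run to 1
Longest run: 'c' with length 3

3


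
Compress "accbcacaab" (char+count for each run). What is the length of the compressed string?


Input: accbcacaab
Runs:
  'a' x 1 => "a1"
  'c' x 2 => "c2"
  'b' x 1 => "b1"
  'c' x 1 => "c1"
  'a' x 1 => "a1"
  'c' x 1 => "c1"
  'a' x 2 => "a2"
  'b' x 1 => "b1"
Compressed: "a1c2b1c1a1c1a2b1"
Compressed length: 16

16


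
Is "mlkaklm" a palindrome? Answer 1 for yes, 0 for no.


Input: mlkaklm
Reversed: mlkaklm
  Compare pos 0 ('m') with pos 6 ('m'): match
  Compare pos 1 ('l') with pos 5 ('l'): match
  Compare pos 2 ('k') with pos 4 ('k'): match
Result: palindrome

1


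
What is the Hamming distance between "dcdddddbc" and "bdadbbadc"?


Comparing "dcdddddbc" and "bdadbbadc" position by position:
  Position 0: 'd' vs 'b' => differ
  Position 1: 'c' vs 'd' => differ
  Position 2: 'd' vs 'a' => differ
  Position 3: 'd' vs 'd' => same
  Position 4: 'd' vs 'b' => differ
  Position 5: 'd' vs 'b' => differ
  Position 6: 'd' vs 'a' => differ
  Position 7: 'b' vs 'd' => differ
  Position 8: 'c' vs 'c' => same
Total differences (Hamming distance): 7

7


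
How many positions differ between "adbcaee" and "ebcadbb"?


Comparing "adbcaee" and "ebcadbb" position by position:
  Position 0: 'a' vs 'e' => DIFFER
  Position 1: 'd' vs 'b' => DIFFER
  Position 2: 'b' vs 'c' => DIFFER
  Position 3: 'c' vs 'a' => DIFFER
  Position 4: 'a' vs 'd' => DIFFER
  Position 5: 'e' vs 'b' => DIFFER
  Position 6: 'e' vs 'b' => DIFFER
Positions that differ: 7

7


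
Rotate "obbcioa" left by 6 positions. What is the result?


Input: "obbcioa", rotate left by 6
First 6 characters: "obbcio"
Remaining characters: "a"
Concatenate remaining + first: "a" + "obbcio" = "aobbcio"

aobbcio


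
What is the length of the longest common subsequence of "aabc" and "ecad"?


LCS of "aabc" and "ecad"
DP table:
           e    c    a    d
      0    0    0    0    0
  a   0    0    0    1    1
  a   0    0    0    1    1
  b   0    0    0    1    1
  c   0    0    1    1    1
LCS length = dp[4][4] = 1

1


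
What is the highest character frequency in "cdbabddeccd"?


Input: cdbabddeccd
Character counts:
  'a': 1
  'b': 2
  'c': 3
  'd': 4
  'e': 1
Maximum frequency: 4

4


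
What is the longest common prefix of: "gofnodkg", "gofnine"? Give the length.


Words: gofnodkg, gofnine
  Position 0: all 'g' => match
  Position 1: all 'o' => match
  Position 2: all 'f' => match
  Position 3: all 'n' => match
  Position 4: ('o', 'i') => mismatch, stop
LCP = "gofn" (length 4)

4


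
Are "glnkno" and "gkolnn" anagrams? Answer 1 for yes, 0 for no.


Strings: "glnkno", "gkolnn"
Sorted first:  gklnno
Sorted second: gklnno
Sorted forms match => anagrams

1


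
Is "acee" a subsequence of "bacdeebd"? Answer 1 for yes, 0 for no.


Check if "acee" is a subsequence of "bacdeebd"
Greedy scan:
  Position 0 ('b'): no match needed
  Position 1 ('a'): matches sub[0] = 'a'
  Position 2 ('c'): matches sub[1] = 'c'
  Position 3 ('d'): no match needed
  Position 4 ('e'): matches sub[2] = 'e'
  Position 5 ('e'): matches sub[3] = 'e'
  Position 6 ('b'): no match needed
  Position 7 ('d'): no match needed
All 4 characters matched => is a subsequence

1


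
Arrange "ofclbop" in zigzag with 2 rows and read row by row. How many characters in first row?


Zigzag "ofclbop" into 2 rows:
Placing characters:
  'o' => row 0
  'f' => row 1
  'c' => row 0
  'l' => row 1
  'b' => row 0
  'o' => row 1
  'p' => row 0
Rows:
  Row 0: "ocbp"
  Row 1: "flo"
First row length: 4

4


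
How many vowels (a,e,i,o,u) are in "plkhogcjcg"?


Input: plkhogcjcg
Checking each character:
  'p' at position 0: consonant
  'l' at position 1: consonant
  'k' at position 2: consonant
  'h' at position 3: consonant
  'o' at position 4: vowel (running total: 1)
  'g' at position 5: consonant
  'c' at position 6: consonant
  'j' at position 7: consonant
  'c' at position 8: consonant
  'g' at position 9: consonant
Total vowels: 1

1


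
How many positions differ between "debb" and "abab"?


Comparing "debb" and "abab" position by position:
  Position 0: 'd' vs 'a' => DIFFER
  Position 1: 'e' vs 'b' => DIFFER
  Position 2: 'b' vs 'a' => DIFFER
  Position 3: 'b' vs 'b' => same
Positions that differ: 3

3


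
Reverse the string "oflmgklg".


Input: oflmgklg
Reading characters right to left:
  Position 7: 'g'
  Position 6: 'l'
  Position 5: 'k'
  Position 4: 'g'
  Position 3: 'm'
  Position 2: 'l'
  Position 1: 'f'
  Position 0: 'o'
Reversed: glkgmlfo

glkgmlfo


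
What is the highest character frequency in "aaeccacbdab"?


Input: aaeccacbdab
Character counts:
  'a': 4
  'b': 2
  'c': 3
  'd': 1
  'e': 1
Maximum frequency: 4

4


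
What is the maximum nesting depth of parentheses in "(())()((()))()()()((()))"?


Input: "(())()((()))()()()((()))"
Tracking depth:
  Position 0 '(': depth becomes 1
  Position 1 '(': depth becomes 2
  Position 2 ')': depth becomes 1
  Position 3 ')': depth becomes 0
  Position 4 '(': depth becomes 1
  Position 5 ')': depth becomes 0
  Position 6 '(': depth becomes 1
  Position 7 '(': depth becomes 2
  Position 8 '(': depth becomes 3
  Position 9 ')': depth becomes 2
  Position 10 ')': depth becomes 1
  Position 11 ')': depth becomes 0
  Position 12 '(': depth becomes 1
  Position 13 ')': depth becomes 0
  Position 14 '(': depth becomes 1
  Position 15 ')': depth becomes 0
  Position 16 '(': depth becomes 1
  Position 17 ')': depth becomes 0
  Position 18 '(': depth becomes 1
  Position 19 '(': depth becomes 2
  Position 20 '(': depth becomes 3
  Position 21 ')': depth becomes 2
  Position 22 ')': depth becomes 1
  Position 23 ')': depth becomes 0
Maximum depth reached: 3

3


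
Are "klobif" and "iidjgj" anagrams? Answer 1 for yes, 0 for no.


Strings: "klobif", "iidjgj"
Sorted first:  bfiklo
Sorted second: dgiijj
Differ at position 0: 'b' vs 'd' => not anagrams

0


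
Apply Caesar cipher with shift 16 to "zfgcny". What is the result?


Caesar cipher: shift "zfgcny" by 16
  'z' (pos 25) + 16 = pos 15 = 'p'
  'f' (pos 5) + 16 = pos 21 = 'v'
  'g' (pos 6) + 16 = pos 22 = 'w'
  'c' (pos 2) + 16 = pos 18 = 's'
  'n' (pos 13) + 16 = pos 3 = 'd'
  'y' (pos 24) + 16 = pos 14 = 'o'
Result: pvwsdo

pvwsdo


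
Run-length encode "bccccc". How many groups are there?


Input: bccccc
Scanning for consecutive runs:
  Group 1: 'b' x 1 (positions 0-0)
  Group 2: 'c' x 5 (positions 1-5)
Total groups: 2

2


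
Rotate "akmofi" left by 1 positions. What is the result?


Input: "akmofi", rotate left by 1
First 1 characters: "a"
Remaining characters: "kmofi"
Concatenate remaining + first: "kmofi" + "a" = "kmofia"

kmofia


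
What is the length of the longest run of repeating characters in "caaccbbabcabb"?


Input: "caaccbbabcabb"
Scanning for longest run:
  Position 1 ('a'): new char, reset run to 1
  Position 2 ('a'): continues run of 'a', length=2
  Position 3 ('c'): new char, reset run to 1
  Position 4 ('c'): continues run of 'c', length=2
  Position 5 ('b'): new char, reset run to 1
  Position 6 ('b'): continues run of 'b', length=2
  Position 7 ('a'): new char, reset run to 1
  Position 8 ('b'): new char, reset run to 1
  Position 9 ('c'): new char, reset run to 1
  Position 10 ('a'): new char, reset run to 1
  Position 11 ('b'): new char, reset run to 1
  Position 12 ('b'): continues run of 'b', length=2
Longest run: 'a' with length 2

2


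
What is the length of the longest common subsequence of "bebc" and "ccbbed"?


LCS of "bebc" and "ccbbed"
DP table:
           c    c    b    b    e    d
      0    0    0    0    0    0    0
  b   0    0    0    1    1    1    1
  e   0    0    0    1    1    2    2
  b   0    0    0    1    2    2    2
  c   0    1    1    1    2    2    2
LCS length = dp[4][6] = 2

2


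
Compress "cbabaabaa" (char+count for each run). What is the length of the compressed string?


Input: cbabaabaa
Runs:
  'c' x 1 => "c1"
  'b' x 1 => "b1"
  'a' x 1 => "a1"
  'b' x 1 => "b1"
  'a' x 2 => "a2"
  'b' x 1 => "b1"
  'a' x 2 => "a2"
Compressed: "c1b1a1b1a2b1a2"
Compressed length: 14

14


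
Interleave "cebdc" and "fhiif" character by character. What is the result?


Interleaving "cebdc" and "fhiif":
  Position 0: 'c' from first, 'f' from second => "cf"
  Position 1: 'e' from first, 'h' from second => "eh"
  Position 2: 'b' from first, 'i' from second => "bi"
  Position 3: 'd' from first, 'i' from second => "di"
  Position 4: 'c' from first, 'f' from second => "cf"
Result: cfehbidicf

cfehbidicf


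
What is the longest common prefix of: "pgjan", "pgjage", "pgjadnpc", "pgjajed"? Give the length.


Words: pgjan, pgjage, pgjadnpc, pgjajed
  Position 0: all 'p' => match
  Position 1: all 'g' => match
  Position 2: all 'j' => match
  Position 3: all 'a' => match
  Position 4: ('n', 'g', 'd', 'j') => mismatch, stop
LCP = "pgja" (length 4)

4


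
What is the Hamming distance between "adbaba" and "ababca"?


Comparing "adbaba" and "ababca" position by position:
  Position 0: 'a' vs 'a' => same
  Position 1: 'd' vs 'b' => differ
  Position 2: 'b' vs 'a' => differ
  Position 3: 'a' vs 'b' => differ
  Position 4: 'b' vs 'c' => differ
  Position 5: 'a' vs 'a' => same
Total differences (Hamming distance): 4

4


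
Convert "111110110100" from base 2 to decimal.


Input: "111110110100" in base 2
Positional expansion:
  Digit '1' (value 1) x 2^11 = 2048
  Digit '1' (value 1) x 2^10 = 1024
  Digit '1' (value 1) x 2^9 = 512
  Digit '1' (value 1) x 2^8 = 256
  Digit '1' (value 1) x 2^7 = 128
  Digit '0' (value 0) x 2^6 = 0
  Digit '1' (value 1) x 2^5 = 32
  Digit '1' (value 1) x 2^4 = 16
  Digit '0' (value 0) x 2^3 = 0
  Digit '1' (value 1) x 2^2 = 4
  Digit '0' (value 0) x 2^1 = 0
  Digit '0' (value 0) x 2^0 = 0
Sum = 4020

4020


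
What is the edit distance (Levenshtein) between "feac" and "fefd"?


Computing edit distance: "feac" -> "fefd"
DP table:
           f    e    f    d
      0    1    2    3    4
  f   1    0    1    2    3
  e   2    1    0    1    2
  a   3    2    1    1    2
  c   4    3    2    2    2
Edit distance = dp[4][4] = 2

2


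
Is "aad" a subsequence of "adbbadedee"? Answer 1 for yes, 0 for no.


Check if "aad" is a subsequence of "adbbadedee"
Greedy scan:
  Position 0 ('a'): matches sub[0] = 'a'
  Position 1 ('d'): no match needed
  Position 2 ('b'): no match needed
  Position 3 ('b'): no match needed
  Position 4 ('a'): matches sub[1] = 'a'
  Position 5 ('d'): matches sub[2] = 'd'
  Position 6 ('e'): no match needed
  Position 7 ('d'): no match needed
  Position 8 ('e'): no match needed
  Position 9 ('e'): no match needed
All 3 characters matched => is a subsequence

1


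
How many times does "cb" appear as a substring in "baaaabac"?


Searching for "cb" in "baaaabac"
Scanning each position:
  Position 0: "ba" => no
  Position 1: "aa" => no
  Position 2: "aa" => no
  Position 3: "aa" => no
  Position 4: "ab" => no
  Position 5: "ba" => no
  Position 6: "ac" => no
Total occurrences: 0

0


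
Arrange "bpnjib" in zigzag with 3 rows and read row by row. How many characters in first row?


Zigzag "bpnjib" into 3 rows:
Placing characters:
  'b' => row 0
  'p' => row 1
  'n' => row 2
  'j' => row 1
  'i' => row 0
  'b' => row 1
Rows:
  Row 0: "bi"
  Row 1: "pjb"
  Row 2: "n"
First row length: 2

2


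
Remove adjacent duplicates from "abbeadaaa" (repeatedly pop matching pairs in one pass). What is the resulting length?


Input: abbeadaaa
Stack-based adjacent duplicate removal:
  Read 'a': push. Stack: a
  Read 'b': push. Stack: ab
  Read 'b': matches stack top 'b' => pop. Stack: a
  Read 'e': push. Stack: ae
  Read 'a': push. Stack: aea
  Read 'd': push. Stack: aead
  Read 'a': push. Stack: aeada
  Read 'a': matches stack top 'a' => pop. Stack: aead
  Read 'a': push. Stack: aeada
Final stack: "aeada" (length 5)

5


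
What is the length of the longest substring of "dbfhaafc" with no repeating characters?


Input: "dbfhaafc"
Sliding window (track last position of each char):
  Position 0 ('d'): window [0,0] length 1 -- new best
  Position 1 ('b'): window [0,1] length 2 -- new best
  Position 2 ('f'): window [0,2] length 3 -- new best
  Position 3 ('h'): window [0,3] length 4 -- new best
  Position 4 ('a'): window [0,4] length 5 -- new best
  Position 5 ('a'): repeat (last at 4), move window start to 5
  Position 5 ('a'): window [5,5] length 1
  Position 6 ('f'): window [5,6] length 2
  Position 7 ('c'): window [5,7] length 3
Longest substring with no repeats: "dbfha" with length 5

5


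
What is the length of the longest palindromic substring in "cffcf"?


Input: "cffcf"
Checking substrings for palindromes:
  [0:4] "cffc" (len 4) => palindrome
  [2:5] "fcf" (len 3) => palindrome
  [1:3] "ff" (len 2) => palindrome
Longest palindromic substring: "cffc" with length 4

4


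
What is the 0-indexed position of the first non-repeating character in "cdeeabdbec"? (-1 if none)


Input: cdeeabdbec
Character frequencies:
  'a': 1
  'b': 2
  'c': 2
  'd': 2
  'e': 3
Scanning left to right for freq == 1:
  Position 0 ('c'): freq=2, skip
  Position 1 ('d'): freq=2, skip
  Position 2 ('e'): freq=3, skip
  Position 3 ('e'): freq=3, skip
  Position 4 ('a'): unique! => answer = 4

4


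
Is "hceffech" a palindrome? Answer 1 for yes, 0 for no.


Input: hceffech
Reversed: hceffech
  Compare pos 0 ('h') with pos 7 ('h'): match
  Compare pos 1 ('c') with pos 6 ('c'): match
  Compare pos 2 ('e') with pos 5 ('e'): match
  Compare pos 3 ('f') with pos 4 ('f'): match
Result: palindrome

1


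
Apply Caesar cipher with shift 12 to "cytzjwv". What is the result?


Caesar cipher: shift "cytzjwv" by 12
  'c' (pos 2) + 12 = pos 14 = 'o'
  'y' (pos 24) + 12 = pos 10 = 'k'
  't' (pos 19) + 12 = pos 5 = 'f'
  'z' (pos 25) + 12 = pos 11 = 'l'
  'j' (pos 9) + 12 = pos 21 = 'v'
  'w' (pos 22) + 12 = pos 8 = 'i'
  'v' (pos 21) + 12 = pos 7 = 'h'
Result: okflvih

okflvih
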